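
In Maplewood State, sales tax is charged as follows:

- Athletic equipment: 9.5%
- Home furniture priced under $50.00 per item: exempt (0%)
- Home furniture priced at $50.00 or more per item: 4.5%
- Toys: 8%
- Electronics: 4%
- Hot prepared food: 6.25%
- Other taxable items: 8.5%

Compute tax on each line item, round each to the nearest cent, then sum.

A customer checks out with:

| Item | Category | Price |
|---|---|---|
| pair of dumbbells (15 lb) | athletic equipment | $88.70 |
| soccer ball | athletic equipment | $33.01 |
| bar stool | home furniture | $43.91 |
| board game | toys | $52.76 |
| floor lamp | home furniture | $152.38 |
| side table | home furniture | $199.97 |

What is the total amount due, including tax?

Pair of dumbbells (15 lb) $88.70: athletic equipment → 9.5% → $8.43
Soccer ball $33.01: athletic equipment → 9.5% → $3.14
Bar stool $43.91: home furniture, under $50.00 → 0% → $0.00
Board game $52.76: toys → 8% → $4.22
Floor lamp $152.38: home furniture, $50.00 or more → 4.5% → $6.86
Side table $199.97: home furniture, $50.00 or more → 4.5% → $9.00
Subtotal = $570.73; tax = $31.65; total due = $602.38

$602.38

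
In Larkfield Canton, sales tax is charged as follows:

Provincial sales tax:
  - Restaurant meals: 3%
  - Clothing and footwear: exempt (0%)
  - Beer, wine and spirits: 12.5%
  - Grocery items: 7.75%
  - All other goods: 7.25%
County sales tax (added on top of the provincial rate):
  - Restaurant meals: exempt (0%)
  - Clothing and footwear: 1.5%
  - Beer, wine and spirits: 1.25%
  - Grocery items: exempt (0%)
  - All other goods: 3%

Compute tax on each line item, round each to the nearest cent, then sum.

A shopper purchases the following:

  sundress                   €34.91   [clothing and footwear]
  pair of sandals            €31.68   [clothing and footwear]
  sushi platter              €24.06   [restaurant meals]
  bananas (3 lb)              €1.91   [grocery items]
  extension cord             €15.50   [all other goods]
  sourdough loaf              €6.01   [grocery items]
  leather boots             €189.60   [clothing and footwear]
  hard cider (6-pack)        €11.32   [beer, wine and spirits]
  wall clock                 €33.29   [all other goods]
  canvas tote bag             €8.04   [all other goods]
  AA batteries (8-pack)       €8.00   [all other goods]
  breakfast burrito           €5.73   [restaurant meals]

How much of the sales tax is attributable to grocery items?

€0.62

Bananas (3 lb) €1.91: grocery items → 7.75% + 0% county = 7.75% → €0.15
Sourdough loaf €6.01: grocery items → 7.75% + 0% county = 7.75% → €0.47
Tax on grocery items = €0.15 + €0.47 = €0.62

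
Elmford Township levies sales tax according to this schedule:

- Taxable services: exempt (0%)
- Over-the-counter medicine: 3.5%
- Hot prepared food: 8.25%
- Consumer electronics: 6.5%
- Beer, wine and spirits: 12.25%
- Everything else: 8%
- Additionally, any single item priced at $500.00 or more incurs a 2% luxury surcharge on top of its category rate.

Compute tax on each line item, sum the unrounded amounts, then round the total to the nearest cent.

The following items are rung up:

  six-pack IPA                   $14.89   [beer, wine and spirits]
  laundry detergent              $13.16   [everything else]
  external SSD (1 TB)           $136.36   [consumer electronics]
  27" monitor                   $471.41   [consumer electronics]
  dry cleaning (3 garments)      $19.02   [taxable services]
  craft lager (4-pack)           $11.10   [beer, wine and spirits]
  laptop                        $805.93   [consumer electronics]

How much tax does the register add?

$112.25

Six-pack IPA $14.89: beer, wine and spirits → 12.25% → $1.824025
Laundry detergent $13.16: everything else → 8% → $1.0528
External SSD (1 TB) $136.36: consumer electronics → 6.5% → $8.8634
27" monitor $471.41: consumer electronics → 6.5% → $30.64165
Dry cleaning (3 garments) $19.02: taxable services → 0% → $0.00
Craft lager (4-pack) $11.10: beer, wine and spirits → 12.25% → $1.35975
Laptop $805.93: consumer electronics → 6.5% + 2% surcharge = 8.5% → $68.50405
Unrounded tax sum = $112.245675 → $112.25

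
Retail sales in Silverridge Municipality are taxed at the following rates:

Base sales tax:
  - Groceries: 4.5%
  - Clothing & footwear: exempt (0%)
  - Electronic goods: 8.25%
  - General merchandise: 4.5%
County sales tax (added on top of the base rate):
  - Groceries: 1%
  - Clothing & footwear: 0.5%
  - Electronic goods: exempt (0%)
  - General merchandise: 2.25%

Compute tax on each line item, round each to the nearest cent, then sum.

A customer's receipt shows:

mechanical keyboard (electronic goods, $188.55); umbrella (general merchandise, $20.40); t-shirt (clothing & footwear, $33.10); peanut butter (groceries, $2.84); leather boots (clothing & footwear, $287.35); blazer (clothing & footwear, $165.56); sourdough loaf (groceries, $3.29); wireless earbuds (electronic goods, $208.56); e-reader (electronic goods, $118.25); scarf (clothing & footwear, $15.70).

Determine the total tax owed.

$46.77

Mechanical keyboard $188.55: electronic goods → 8.25% + 0% county = 8.25% → $15.56
Umbrella $20.40: general merchandise → 4.5% + 2.25% county = 6.75% → $1.38
T-shirt $33.10: clothing & footwear → 0% + 0.5% county = 0.5% → $0.17
Peanut butter $2.84: groceries → 4.5% + 1% county = 5.5% → $0.16
Leather boots $287.35: clothing & footwear → 0% + 0.5% county = 0.5% → $1.44
Blazer $165.56: clothing & footwear → 0% + 0.5% county = 0.5% → $0.83
Sourdough loaf $3.29: groceries → 4.5% + 1% county = 5.5% → $0.18
Wireless earbuds $208.56: electronic goods → 8.25% + 0% county = 8.25% → $17.21
E-reader $118.25: electronic goods → 8.25% + 0% county = 8.25% → $9.76
Scarf $15.70: clothing & footwear → 0% + 0.5% county = 0.5% → $0.08
Total tax = $15.56 + $1.38 + $0.17 + $0.16 + $1.44 + $0.83 + $0.18 + $17.21 + $9.76 + $0.08 = $46.77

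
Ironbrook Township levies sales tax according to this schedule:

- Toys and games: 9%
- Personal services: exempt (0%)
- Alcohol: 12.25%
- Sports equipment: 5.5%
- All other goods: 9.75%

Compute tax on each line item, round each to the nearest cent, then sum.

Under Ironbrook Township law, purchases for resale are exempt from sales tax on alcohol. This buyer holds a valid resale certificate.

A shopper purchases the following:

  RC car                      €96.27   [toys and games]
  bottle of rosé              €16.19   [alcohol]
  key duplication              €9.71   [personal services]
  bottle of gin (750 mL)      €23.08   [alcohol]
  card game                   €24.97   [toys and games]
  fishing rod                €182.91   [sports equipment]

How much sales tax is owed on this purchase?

RC car €96.27: toys and games → 9% → €8.66
Bottle of rosé €16.19: alcohol, buyer-exempt → 0% → €0.00
Key duplication €9.71: personal services → 0% → €0.00
Bottle of gin (750 mL) €23.08: alcohol, buyer-exempt → 0% → €0.00
Card game €24.97: toys and games → 9% → €2.25
Fishing rod €182.91: sports equipment → 5.5% → €10.06
Total tax = €8.66 + €2.25 + €10.06 = €20.97

€20.97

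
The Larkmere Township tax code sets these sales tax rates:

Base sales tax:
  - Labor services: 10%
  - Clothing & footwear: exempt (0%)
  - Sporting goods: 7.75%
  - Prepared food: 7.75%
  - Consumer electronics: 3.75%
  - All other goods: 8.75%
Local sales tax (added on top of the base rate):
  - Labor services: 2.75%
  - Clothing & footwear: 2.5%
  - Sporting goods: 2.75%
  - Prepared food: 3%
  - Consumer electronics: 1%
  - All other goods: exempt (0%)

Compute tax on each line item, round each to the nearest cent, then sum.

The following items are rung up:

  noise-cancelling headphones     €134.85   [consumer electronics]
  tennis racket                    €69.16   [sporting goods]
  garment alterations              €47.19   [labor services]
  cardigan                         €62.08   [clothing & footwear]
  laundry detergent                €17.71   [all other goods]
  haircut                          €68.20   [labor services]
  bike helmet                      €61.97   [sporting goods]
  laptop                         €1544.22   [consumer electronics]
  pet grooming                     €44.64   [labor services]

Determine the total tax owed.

€117.04

Noise-cancelling headphones €134.85: consumer electronics → 3.75% + 1% local = 4.75% → €6.41
Tennis racket €69.16: sporting goods → 7.75% + 2.75% local = 10.5% → €7.26
Garment alterations €47.19: labor services → 10% + 2.75% local = 12.75% → €6.02
Cardigan €62.08: clothing & footwear → 0% + 2.5% local = 2.5% → €1.55
Laundry detergent €17.71: all other goods → 8.75% + 0% local = 8.75% → €1.55
Haircut €68.20: labor services → 10% + 2.75% local = 12.75% → €8.70
Bike helmet €61.97: sporting goods → 7.75% + 2.75% local = 10.5% → €6.51
Laptop €1544.22: consumer electronics → 3.75% + 1% local = 4.75% → €73.35
Pet grooming €44.64: labor services → 10% + 2.75% local = 12.75% → €5.69
Total tax = €6.41 + €7.26 + €6.02 + €1.55 + €1.55 + €8.70 + €6.51 + €73.35 + €5.69 = €117.04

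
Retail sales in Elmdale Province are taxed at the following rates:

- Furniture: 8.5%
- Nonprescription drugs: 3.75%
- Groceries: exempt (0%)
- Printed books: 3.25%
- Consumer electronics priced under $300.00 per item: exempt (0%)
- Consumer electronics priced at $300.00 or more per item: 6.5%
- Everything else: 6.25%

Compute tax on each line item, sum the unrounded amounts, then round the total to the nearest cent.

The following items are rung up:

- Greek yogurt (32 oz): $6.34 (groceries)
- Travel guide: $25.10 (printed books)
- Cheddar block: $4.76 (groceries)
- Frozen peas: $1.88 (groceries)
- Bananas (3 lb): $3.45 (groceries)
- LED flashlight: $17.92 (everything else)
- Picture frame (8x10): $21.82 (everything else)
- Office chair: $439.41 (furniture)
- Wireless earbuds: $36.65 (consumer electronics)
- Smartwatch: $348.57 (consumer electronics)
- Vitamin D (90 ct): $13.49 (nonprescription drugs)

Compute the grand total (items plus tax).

Greek yogurt (32 oz) $6.34: groceries → 0% → $0.00
Travel guide $25.10: printed books → 3.25% → $0.81575
Cheddar block $4.76: groceries → 0% → $0.00
Frozen peas $1.88: groceries → 0% → $0.00
Bananas (3 lb) $3.45: groceries → 0% → $0.00
LED flashlight $17.92: everything else → 6.25% → $1.12
Picture frame (8x10) $21.82: everything else → 6.25% → $1.36375
Office chair $439.41: furniture → 8.5% → $37.34985
Wireless earbuds $36.65: consumer electronics, under $300.00 → 0% → $0.00
Smartwatch $348.57: consumer electronics, $300.00 or more → 6.5% → $22.65705
Vitamin D (90 ct) $13.49: nonprescription drugs → 3.75% → $0.505875
Subtotal = $919.39; unrounded tax = $63.812275 → $63.81; total due = $983.20

$983.20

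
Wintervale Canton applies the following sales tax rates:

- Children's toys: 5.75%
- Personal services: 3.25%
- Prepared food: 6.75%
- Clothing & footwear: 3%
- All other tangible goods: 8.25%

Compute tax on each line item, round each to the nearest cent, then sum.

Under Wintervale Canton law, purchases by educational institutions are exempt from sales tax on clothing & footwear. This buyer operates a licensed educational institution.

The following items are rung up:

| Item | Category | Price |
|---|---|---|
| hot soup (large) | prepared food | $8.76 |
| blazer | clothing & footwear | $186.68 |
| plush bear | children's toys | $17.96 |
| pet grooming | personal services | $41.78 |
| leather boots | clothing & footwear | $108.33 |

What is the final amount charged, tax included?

Hot soup (large) $8.76: prepared food → 6.75% → $0.59
Blazer $186.68: clothing & footwear, buyer-exempt → 0% → $0.00
Plush bear $17.96: children's toys → 5.75% → $1.03
Pet grooming $41.78: personal services → 3.25% → $1.36
Leather boots $108.33: clothing & footwear, buyer-exempt → 0% → $0.00
Subtotal = $363.51; tax = $2.98; total due = $366.49

$366.49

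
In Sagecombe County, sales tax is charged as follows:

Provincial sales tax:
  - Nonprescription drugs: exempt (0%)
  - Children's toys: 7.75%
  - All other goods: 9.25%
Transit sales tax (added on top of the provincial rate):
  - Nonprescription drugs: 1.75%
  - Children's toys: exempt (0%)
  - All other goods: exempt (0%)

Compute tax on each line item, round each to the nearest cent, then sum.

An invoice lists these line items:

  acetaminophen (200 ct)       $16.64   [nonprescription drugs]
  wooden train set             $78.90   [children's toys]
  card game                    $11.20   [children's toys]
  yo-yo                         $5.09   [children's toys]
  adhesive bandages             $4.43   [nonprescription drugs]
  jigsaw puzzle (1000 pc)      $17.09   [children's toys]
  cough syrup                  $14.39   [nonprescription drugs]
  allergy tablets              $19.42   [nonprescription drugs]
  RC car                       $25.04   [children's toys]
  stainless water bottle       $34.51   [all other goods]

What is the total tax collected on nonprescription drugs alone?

Acetaminophen (200 ct) $16.64: nonprescription drugs → 0% + 1.75% transit = 1.75% → $0.29
Adhesive bandages $4.43: nonprescription drugs → 0% + 1.75% transit = 1.75% → $0.08
Cough syrup $14.39: nonprescription drugs → 0% + 1.75% transit = 1.75% → $0.25
Allergy tablets $19.42: nonprescription drugs → 0% + 1.75% transit = 1.75% → $0.34
Tax on nonprescription drugs = $0.29 + $0.08 + $0.25 + $0.34 = $0.96

$0.96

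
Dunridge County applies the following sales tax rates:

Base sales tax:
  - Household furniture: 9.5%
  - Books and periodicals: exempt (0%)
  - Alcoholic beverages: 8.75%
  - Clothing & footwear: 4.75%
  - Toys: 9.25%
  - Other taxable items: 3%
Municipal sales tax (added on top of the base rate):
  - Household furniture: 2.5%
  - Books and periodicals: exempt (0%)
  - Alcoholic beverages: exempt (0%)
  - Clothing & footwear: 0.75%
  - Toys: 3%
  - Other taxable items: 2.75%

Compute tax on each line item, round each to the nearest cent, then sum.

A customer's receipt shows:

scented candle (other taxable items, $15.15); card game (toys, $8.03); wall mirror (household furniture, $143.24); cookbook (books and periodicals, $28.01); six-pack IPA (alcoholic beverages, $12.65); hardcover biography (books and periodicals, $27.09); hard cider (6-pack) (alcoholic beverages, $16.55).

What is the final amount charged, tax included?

Scented candle $15.15: other taxable items → 3% + 2.75% municipal = 5.75% → $0.87
Card game $8.03: toys → 9.25% + 3% municipal = 12.25% → $0.98
Wall mirror $143.24: household furniture → 9.5% + 2.5% municipal = 12% → $17.19
Cookbook $28.01: books and periodicals → 0% + 0% municipal = 0% → $0.00
Six-pack IPA $12.65: alcoholic beverages → 8.75% + 0% municipal = 8.75% → $1.11
Hardcover biography $27.09: books and periodicals → 0% + 0% municipal = 0% → $0.00
Hard cider (6-pack) $16.55: alcoholic beverages → 8.75% + 0% municipal = 8.75% → $1.45
Subtotal = $250.72; tax = $21.60; total due = $272.32

$272.32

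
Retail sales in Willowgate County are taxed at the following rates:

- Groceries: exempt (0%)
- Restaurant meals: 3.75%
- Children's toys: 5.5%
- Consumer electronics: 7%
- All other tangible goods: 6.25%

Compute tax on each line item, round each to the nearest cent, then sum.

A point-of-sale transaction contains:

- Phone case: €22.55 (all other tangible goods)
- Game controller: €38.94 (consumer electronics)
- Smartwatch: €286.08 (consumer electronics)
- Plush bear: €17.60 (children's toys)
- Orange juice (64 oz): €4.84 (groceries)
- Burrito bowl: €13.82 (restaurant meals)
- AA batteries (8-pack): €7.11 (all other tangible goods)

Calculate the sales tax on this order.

Phone case €22.55: all other tangible goods → 6.25% → €1.41
Game controller €38.94: consumer electronics → 7% → €2.73
Smartwatch €286.08: consumer electronics → 7% → €20.03
Plush bear €17.60: children's toys → 5.5% → €0.97
Orange juice (64 oz) €4.84: groceries → 0% → €0.00
Burrito bowl €13.82: restaurant meals → 3.75% → €0.52
AA batteries (8-pack) €7.11: all other tangible goods → 6.25% → €0.44
Total tax = €1.41 + €2.73 + €20.03 + €0.97 + €0.52 + €0.44 = €26.10

€26.10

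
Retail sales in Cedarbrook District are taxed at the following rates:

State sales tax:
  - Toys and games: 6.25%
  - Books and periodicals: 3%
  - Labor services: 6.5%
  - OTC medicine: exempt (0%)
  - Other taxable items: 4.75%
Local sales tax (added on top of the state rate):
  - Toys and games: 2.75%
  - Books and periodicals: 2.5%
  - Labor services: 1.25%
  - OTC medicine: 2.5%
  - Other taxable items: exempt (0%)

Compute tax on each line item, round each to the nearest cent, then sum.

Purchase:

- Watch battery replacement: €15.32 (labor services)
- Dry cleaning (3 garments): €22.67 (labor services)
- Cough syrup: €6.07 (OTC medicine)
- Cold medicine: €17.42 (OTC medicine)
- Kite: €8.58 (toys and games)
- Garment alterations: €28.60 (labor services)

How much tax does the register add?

Watch battery replacement €15.32: labor services → 6.5% + 1.25% local = 7.75% → €1.19
Dry cleaning (3 garments) €22.67: labor services → 6.5% + 1.25% local = 7.75% → €1.76
Cough syrup €6.07: OTC medicine → 0% + 2.5% local = 2.5% → €0.15
Cold medicine €17.42: OTC medicine → 0% + 2.5% local = 2.5% → €0.44
Kite €8.58: toys and games → 6.25% + 2.75% local = 9% → €0.77
Garment alterations €28.60: labor services → 6.5% + 1.25% local = 7.75% → €2.22
Total tax = €1.19 + €1.76 + €0.15 + €0.44 + €0.77 + €2.22 = €6.53

€6.53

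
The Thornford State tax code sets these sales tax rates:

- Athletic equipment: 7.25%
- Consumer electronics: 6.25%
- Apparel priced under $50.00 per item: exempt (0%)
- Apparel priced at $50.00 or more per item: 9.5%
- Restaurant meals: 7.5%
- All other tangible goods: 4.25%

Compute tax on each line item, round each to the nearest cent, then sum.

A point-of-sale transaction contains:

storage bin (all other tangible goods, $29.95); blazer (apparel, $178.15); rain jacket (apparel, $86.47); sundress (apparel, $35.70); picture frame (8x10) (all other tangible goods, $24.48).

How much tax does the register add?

$27.44

Storage bin $29.95: all other tangible goods → 4.25% → $1.27
Blazer $178.15: apparel, $50.00 or more → 9.5% → $16.92
Rain jacket $86.47: apparel, $50.00 or more → 9.5% → $8.21
Sundress $35.70: apparel, under $50.00 → 0% → $0.00
Picture frame (8x10) $24.48: all other tangible goods → 4.25% → $1.04
Total tax = $1.27 + $16.92 + $8.21 + $1.04 = $27.44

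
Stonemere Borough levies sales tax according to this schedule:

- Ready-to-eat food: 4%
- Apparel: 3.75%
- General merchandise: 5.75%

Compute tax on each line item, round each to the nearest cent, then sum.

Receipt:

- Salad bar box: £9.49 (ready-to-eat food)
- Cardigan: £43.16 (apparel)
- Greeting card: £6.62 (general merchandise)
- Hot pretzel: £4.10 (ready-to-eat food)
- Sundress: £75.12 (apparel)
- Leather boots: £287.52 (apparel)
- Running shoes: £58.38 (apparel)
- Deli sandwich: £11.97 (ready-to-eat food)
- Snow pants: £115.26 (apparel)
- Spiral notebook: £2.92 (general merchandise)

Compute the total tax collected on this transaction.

Salad bar box £9.49: ready-to-eat food → 4% → £0.38
Cardigan £43.16: apparel → 3.75% → £1.62
Greeting card £6.62: general merchandise → 5.75% → £0.38
Hot pretzel £4.10: ready-to-eat food → 4% → £0.16
Sundress £75.12: apparel → 3.75% → £2.82
Leather boots £287.52: apparel → 3.75% → £10.78
Running shoes £58.38: apparel → 3.75% → £2.19
Deli sandwich £11.97: ready-to-eat food → 4% → £0.48
Snow pants £115.26: apparel → 3.75% → £4.32
Spiral notebook £2.92: general merchandise → 5.75% → £0.17
Total tax = £0.38 + £1.62 + £0.38 + £0.16 + £2.82 + £10.78 + £2.19 + £0.48 + £4.32 + £0.17 = £23.30

£23.30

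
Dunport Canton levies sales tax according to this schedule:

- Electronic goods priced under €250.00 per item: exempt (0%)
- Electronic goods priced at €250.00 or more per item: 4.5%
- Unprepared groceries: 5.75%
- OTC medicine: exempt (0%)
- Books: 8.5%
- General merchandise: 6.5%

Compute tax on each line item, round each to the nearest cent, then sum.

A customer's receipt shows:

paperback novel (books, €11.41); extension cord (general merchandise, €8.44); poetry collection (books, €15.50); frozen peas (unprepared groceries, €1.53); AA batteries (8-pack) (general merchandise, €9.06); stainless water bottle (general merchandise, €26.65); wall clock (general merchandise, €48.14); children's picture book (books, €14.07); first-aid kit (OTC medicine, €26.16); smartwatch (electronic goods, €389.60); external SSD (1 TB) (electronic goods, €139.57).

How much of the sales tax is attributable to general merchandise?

Extension cord €8.44: general merchandise → 6.5% → €0.55
AA batteries (8-pack) €9.06: general merchandise → 6.5% → €0.59
Stainless water bottle €26.65: general merchandise → 6.5% → €1.73
Wall clock €48.14: general merchandise → 6.5% → €3.13
Tax on general merchandise = €0.55 + €0.59 + €1.73 + €3.13 = €6.00

€6.00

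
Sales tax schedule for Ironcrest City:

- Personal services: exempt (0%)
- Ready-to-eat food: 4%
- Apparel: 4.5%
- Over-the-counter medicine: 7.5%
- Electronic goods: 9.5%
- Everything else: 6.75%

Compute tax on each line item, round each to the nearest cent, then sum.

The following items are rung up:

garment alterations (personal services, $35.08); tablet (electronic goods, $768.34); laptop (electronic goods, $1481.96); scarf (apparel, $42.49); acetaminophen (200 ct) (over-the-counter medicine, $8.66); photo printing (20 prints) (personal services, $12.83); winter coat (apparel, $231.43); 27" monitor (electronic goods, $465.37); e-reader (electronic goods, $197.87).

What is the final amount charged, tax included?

Garment alterations $35.08: personal services → 0% → $0.00
Tablet $768.34: electronic goods → 9.5% → $72.99
Laptop $1481.96: electronic goods → 9.5% → $140.79
Scarf $42.49: apparel → 4.5% → $1.91
Acetaminophen (200 ct) $8.66: over-the-counter medicine → 7.5% → $0.65
Photo printing (20 prints) $12.83: personal services → 0% → $0.00
Winter coat $231.43: apparel → 4.5% → $10.41
27" monitor $465.37: electronic goods → 9.5% → $44.21
E-reader $197.87: electronic goods → 9.5% → $18.80
Subtotal = $3244.03; tax = $289.76; total due = $3533.79

$3533.79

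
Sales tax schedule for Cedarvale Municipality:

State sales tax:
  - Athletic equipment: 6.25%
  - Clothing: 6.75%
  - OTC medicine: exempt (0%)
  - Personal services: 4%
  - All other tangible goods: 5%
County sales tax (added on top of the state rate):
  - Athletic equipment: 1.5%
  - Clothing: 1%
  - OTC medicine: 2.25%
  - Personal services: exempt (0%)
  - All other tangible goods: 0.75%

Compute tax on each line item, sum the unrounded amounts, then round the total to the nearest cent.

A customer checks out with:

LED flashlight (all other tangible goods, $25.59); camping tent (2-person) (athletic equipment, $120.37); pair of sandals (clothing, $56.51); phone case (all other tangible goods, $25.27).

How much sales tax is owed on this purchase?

LED flashlight $25.59: all other tangible goods → 5% + 0.75% county = 5.75% → $1.471425
Camping tent (2-person) $120.37: athletic equipment → 6.25% + 1.5% county = 7.75% → $9.328675
Pair of sandals $56.51: clothing → 6.75% + 1% county = 7.75% → $4.379525
Phone case $25.27: all other tangible goods → 5% + 0.75% county = 5.75% → $1.453025
Unrounded tax sum = $16.63265 → $16.63

$16.63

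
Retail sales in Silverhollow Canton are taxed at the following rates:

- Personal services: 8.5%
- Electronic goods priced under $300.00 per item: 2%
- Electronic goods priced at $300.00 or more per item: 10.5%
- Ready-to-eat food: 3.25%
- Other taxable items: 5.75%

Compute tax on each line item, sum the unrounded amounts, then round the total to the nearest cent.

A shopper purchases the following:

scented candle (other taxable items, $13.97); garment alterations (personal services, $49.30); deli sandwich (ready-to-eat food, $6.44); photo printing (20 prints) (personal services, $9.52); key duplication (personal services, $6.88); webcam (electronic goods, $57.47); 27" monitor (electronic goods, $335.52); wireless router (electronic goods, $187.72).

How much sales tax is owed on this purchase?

$46.73

Scented candle $13.97: other taxable items → 5.75% → $0.803275
Garment alterations $49.30: personal services → 8.5% → $4.1905
Deli sandwich $6.44: ready-to-eat food → 3.25% → $0.2093
Photo printing (20 prints) $9.52: personal services → 8.5% → $0.8092
Key duplication $6.88: personal services → 8.5% → $0.5848
Webcam $57.47: electronic goods, under $300.00 → 2% → $1.1494
27" monitor $335.52: electronic goods, $300.00 or more → 10.5% → $35.2296
Wireless router $187.72: electronic goods, under $300.00 → 2% → $3.7544
Unrounded tax sum = $46.730475 → $46.73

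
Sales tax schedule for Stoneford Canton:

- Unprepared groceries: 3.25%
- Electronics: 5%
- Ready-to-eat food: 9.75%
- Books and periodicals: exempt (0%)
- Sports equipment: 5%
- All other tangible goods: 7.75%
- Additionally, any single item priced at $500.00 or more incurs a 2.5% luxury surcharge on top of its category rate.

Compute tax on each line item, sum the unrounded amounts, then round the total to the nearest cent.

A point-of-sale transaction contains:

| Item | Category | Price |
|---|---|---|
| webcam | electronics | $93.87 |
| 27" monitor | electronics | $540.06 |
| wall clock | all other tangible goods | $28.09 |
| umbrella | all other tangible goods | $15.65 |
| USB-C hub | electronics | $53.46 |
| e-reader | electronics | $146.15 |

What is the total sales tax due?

$58.57

Webcam $93.87: electronics → 5% → $4.6935
27" monitor $540.06: electronics → 5% + 2.5% surcharge = 7.5% → $40.5045
Wall clock $28.09: all other tangible goods → 7.75% → $2.176975
Umbrella $15.65: all other tangible goods → 7.75% → $1.212875
USB-C hub $53.46: electronics → 5% → $2.673
E-reader $146.15: electronics → 5% → $7.3075
Unrounded tax sum = $58.56835 → $58.57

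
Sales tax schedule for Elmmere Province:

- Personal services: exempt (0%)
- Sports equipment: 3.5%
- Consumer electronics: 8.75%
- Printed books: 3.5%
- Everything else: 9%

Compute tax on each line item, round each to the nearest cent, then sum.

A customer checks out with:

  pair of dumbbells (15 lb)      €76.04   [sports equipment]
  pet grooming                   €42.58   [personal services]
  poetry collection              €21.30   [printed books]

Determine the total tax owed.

€3.41

Pair of dumbbells (15 lb) €76.04: sports equipment → 3.5% → €2.66
Pet grooming €42.58: personal services → 0% → €0.00
Poetry collection €21.30: printed books → 3.5% → €0.75
Total tax = €2.66 + €0.75 = €3.41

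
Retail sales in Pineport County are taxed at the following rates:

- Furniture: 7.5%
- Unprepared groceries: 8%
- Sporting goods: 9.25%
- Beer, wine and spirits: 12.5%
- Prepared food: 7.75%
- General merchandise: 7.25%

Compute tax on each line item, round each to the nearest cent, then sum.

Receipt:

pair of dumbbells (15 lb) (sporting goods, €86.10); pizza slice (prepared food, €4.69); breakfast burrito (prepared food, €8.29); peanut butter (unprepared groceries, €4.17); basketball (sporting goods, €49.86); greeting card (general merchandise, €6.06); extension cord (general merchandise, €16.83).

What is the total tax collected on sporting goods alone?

€12.57

Pair of dumbbells (15 lb) €86.10: sporting goods → 9.25% → €7.96
Basketball €49.86: sporting goods → 9.25% → €4.61
Tax on sporting goods = €7.96 + €4.61 = €12.57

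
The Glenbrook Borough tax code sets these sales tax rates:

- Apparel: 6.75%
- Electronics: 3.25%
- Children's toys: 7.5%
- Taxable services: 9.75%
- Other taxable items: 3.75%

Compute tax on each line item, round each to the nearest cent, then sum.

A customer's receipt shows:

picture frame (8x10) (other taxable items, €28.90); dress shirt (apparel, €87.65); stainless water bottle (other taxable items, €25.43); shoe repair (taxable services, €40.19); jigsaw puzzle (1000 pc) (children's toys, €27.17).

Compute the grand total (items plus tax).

€223.25

Picture frame (8x10) €28.90: other taxable items → 3.75% → €1.08
Dress shirt €87.65: apparel → 6.75% → €5.92
Stainless water bottle €25.43: other taxable items → 3.75% → €0.95
Shoe repair €40.19: taxable services → 9.75% → €3.92
Jigsaw puzzle (1000 pc) €27.17: children's toys → 7.5% → €2.04
Subtotal = €209.34; tax = €13.91; total due = €223.25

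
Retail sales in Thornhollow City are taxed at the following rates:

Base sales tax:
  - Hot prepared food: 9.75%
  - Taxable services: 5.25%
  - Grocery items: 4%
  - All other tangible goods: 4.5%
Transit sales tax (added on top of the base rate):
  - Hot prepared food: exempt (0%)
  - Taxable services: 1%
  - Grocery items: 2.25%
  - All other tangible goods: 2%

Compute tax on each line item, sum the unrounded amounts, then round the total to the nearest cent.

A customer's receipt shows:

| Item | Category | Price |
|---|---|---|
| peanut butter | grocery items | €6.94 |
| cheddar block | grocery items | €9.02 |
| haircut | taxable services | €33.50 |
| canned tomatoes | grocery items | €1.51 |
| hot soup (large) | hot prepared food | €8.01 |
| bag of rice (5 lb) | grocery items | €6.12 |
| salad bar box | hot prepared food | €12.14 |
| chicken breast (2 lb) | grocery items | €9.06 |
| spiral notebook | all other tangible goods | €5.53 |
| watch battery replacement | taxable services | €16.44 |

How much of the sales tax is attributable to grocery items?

€2.04

Peanut butter €6.94: grocery items → 4% + 2.25% transit = 6.25% → €0.43375
Cheddar block €9.02: grocery items → 4% + 2.25% transit = 6.25% → €0.56375
Canned tomatoes €1.51: grocery items → 4% + 2.25% transit = 6.25% → €0.094375
Bag of rice (5 lb) €6.12: grocery items → 4% + 2.25% transit = 6.25% → €0.3825
Chicken breast (2 lb) €9.06: grocery items → 4% + 2.25% transit = 6.25% → €0.56625
Tax on grocery items: unrounded sum = €2.040625 → €2.04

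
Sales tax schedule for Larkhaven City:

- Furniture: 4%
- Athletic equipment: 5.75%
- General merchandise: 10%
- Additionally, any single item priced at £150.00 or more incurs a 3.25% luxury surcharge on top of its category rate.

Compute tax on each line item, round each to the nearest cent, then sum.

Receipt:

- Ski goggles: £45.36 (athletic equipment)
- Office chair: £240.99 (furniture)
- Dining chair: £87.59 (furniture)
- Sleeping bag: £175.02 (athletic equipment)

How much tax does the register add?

£39.33

Ski goggles £45.36: athletic equipment → 5.75% → £2.61
Office chair £240.99: furniture → 4% + 3.25% surcharge = 7.25% → £17.47
Dining chair £87.59: furniture → 4% → £3.50
Sleeping bag £175.02: athletic equipment → 5.75% + 3.25% surcharge = 9% → £15.75
Total tax = £2.61 + £17.47 + £3.50 + £15.75 = £39.33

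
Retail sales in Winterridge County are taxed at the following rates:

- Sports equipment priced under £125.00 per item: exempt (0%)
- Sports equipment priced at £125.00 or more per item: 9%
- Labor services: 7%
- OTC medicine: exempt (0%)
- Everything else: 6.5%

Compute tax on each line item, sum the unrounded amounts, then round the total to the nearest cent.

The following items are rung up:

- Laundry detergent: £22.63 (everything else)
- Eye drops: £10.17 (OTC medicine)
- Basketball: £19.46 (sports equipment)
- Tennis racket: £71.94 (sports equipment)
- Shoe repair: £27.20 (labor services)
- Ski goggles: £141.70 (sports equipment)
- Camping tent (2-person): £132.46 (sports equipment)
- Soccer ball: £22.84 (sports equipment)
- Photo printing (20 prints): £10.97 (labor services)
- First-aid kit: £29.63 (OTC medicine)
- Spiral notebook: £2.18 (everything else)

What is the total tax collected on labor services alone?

£2.67

Shoe repair £27.20: labor services → 7% → £1.904
Photo printing (20 prints) £10.97: labor services → 7% → £0.7679
Tax on labor services: unrounded sum = £2.6719 → £2.67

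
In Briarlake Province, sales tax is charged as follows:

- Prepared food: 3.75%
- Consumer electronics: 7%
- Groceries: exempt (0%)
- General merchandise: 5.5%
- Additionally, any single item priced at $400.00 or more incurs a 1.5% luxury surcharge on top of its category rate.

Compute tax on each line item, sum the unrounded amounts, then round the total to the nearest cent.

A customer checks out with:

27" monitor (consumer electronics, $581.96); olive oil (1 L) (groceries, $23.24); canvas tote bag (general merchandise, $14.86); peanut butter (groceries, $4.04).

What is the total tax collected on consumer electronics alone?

$49.47

27" monitor $581.96: consumer electronics → 7% + 1.5% surcharge = 8.5% → $49.4666
Tax on consumer electronics: unrounded sum = $49.4666 → $49.47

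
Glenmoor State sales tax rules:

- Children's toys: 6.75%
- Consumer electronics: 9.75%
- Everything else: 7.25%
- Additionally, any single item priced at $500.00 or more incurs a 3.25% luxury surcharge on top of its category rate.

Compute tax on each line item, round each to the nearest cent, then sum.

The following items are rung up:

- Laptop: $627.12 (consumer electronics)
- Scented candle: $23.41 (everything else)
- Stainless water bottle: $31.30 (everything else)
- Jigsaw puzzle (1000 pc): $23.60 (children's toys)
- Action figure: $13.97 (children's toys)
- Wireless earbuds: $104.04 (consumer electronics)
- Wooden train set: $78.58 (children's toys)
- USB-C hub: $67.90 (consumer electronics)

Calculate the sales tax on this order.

Laptop $627.12: consumer electronics → 9.75% + 3.25% surcharge = 13% → $81.53
Scented candle $23.41: everything else → 7.25% → $1.70
Stainless water bottle $31.30: everything else → 7.25% → $2.27
Jigsaw puzzle (1000 pc) $23.60: children's toys → 6.75% → $1.59
Action figure $13.97: children's toys → 6.75% → $0.94
Wireless earbuds $104.04: consumer electronics → 9.75% → $10.14
Wooden train set $78.58: children's toys → 6.75% → $5.30
USB-C hub $67.90: consumer electronics → 9.75% → $6.62
Total tax = $81.53 + $1.70 + $2.27 + $1.59 + $0.94 + $10.14 + $5.30 + $6.62 = $110.09

$110.09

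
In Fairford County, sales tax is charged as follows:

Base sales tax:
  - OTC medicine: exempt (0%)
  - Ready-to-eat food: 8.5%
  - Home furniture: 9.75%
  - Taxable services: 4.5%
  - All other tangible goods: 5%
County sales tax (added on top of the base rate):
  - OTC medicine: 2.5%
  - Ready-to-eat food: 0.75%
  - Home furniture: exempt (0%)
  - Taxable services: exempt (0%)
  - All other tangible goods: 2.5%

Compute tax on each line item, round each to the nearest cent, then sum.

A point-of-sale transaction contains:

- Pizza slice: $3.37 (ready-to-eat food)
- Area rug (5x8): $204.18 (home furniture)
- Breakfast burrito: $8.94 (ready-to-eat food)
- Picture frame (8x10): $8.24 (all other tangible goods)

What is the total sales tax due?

Pizza slice $3.37: ready-to-eat food → 8.5% + 0.75% county = 9.25% → $0.31
Area rug (5x8) $204.18: home furniture → 9.75% + 0% county = 9.75% → $19.91
Breakfast burrito $8.94: ready-to-eat food → 8.5% + 0.75% county = 9.25% → $0.83
Picture frame (8x10) $8.24: all other tangible goods → 5% + 2.5% county = 7.5% → $0.62
Total tax = $0.31 + $19.91 + $0.83 + $0.62 = $21.67

$21.67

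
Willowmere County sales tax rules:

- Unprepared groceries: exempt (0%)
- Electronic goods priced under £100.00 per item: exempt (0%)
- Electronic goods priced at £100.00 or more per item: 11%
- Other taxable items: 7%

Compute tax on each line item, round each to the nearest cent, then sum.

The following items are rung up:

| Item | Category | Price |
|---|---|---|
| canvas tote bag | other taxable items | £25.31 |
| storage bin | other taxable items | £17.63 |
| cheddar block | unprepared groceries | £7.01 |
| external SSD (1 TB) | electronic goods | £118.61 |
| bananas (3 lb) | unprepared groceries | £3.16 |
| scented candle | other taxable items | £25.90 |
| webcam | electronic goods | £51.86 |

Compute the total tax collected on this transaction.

£17.86

Canvas tote bag £25.31: other taxable items → 7% → £1.77
Storage bin £17.63: other taxable items → 7% → £1.23
Cheddar block £7.01: unprepared groceries → 0% → £0.00
External SSD (1 TB) £118.61: electronic goods, £100.00 or more → 11% → £13.05
Bananas (3 lb) £3.16: unprepared groceries → 0% → £0.00
Scented candle £25.90: other taxable items → 7% → £1.81
Webcam £51.86: electronic goods, under £100.00 → 0% → £0.00
Total tax = £1.77 + £1.23 + £13.05 + £1.81 = £17.86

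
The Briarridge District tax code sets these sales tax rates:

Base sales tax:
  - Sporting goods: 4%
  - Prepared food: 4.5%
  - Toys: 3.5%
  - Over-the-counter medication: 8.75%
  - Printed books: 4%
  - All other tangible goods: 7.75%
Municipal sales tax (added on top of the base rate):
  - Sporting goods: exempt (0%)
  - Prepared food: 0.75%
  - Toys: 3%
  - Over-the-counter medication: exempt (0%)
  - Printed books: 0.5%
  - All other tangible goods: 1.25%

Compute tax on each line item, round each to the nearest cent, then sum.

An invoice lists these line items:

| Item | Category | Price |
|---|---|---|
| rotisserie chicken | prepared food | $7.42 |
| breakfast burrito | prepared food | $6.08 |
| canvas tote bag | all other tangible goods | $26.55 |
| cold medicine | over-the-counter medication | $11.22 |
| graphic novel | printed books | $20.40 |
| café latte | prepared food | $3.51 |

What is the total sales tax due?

Rotisserie chicken $7.42: prepared food → 4.5% + 0.75% municipal = 5.25% → $0.39
Breakfast burrito $6.08: prepared food → 4.5% + 0.75% municipal = 5.25% → $0.32
Canvas tote bag $26.55: all other tangible goods → 7.75% + 1.25% municipal = 9% → $2.39
Cold medicine $11.22: over-the-counter medication → 8.75% + 0% municipal = 8.75% → $0.98
Graphic novel $20.40: printed books → 4% + 0.5% municipal = 4.5% → $0.92
Café latte $3.51: prepared food → 4.5% + 0.75% municipal = 5.25% → $0.18
Total tax = $0.39 + $0.32 + $2.39 + $0.98 + $0.92 + $0.18 = $5.18

$5.18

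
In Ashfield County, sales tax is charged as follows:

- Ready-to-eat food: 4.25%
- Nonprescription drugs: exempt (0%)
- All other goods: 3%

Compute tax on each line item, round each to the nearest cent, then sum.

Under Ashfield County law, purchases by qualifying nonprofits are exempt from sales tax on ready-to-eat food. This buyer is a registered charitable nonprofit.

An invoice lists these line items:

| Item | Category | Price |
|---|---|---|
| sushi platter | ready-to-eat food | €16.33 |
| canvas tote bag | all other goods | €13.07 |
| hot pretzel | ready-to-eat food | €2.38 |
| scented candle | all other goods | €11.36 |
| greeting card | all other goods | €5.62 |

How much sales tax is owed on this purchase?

€0.90

Sushi platter €16.33: ready-to-eat food, buyer-exempt → 0% → €0.00
Canvas tote bag €13.07: all other goods → 3% → €0.39
Hot pretzel €2.38: ready-to-eat food, buyer-exempt → 0% → €0.00
Scented candle €11.36: all other goods → 3% → €0.34
Greeting card €5.62: all other goods → 3% → €0.17
Total tax = €0.39 + €0.34 + €0.17 = €0.90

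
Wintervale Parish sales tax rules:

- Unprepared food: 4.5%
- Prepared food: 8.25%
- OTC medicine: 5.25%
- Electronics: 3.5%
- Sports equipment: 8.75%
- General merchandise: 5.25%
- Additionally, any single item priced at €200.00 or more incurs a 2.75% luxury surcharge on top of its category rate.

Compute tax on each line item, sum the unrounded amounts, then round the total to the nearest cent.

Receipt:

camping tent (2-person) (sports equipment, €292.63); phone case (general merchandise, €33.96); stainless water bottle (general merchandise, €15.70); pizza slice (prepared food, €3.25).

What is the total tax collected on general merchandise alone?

Phone case €33.96: general merchandise → 5.25% → €1.7829
Stainless water bottle €15.70: general merchandise → 5.25% → €0.82425
Tax on general merchandise: unrounded sum = €2.60715 → €2.61

€2.61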